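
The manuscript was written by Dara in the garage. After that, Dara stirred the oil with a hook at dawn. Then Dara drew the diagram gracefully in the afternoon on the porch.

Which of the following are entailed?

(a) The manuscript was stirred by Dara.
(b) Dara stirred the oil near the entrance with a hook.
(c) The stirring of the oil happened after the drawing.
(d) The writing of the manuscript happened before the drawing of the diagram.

(d)

(a) Not entailed — Dara stirred the oil, not the manuscript; the manuscript belongs to the writing event.
(b) Not entailed — 'near the entrance' adds information not in the original event.
(c) Not entailed — the narrative places the stirring before the drawing, not after.
(d) Entailed — the narrative places the writing before the drawing.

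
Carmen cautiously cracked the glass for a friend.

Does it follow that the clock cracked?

no

Nothing is said about any clock; only the glass is affected.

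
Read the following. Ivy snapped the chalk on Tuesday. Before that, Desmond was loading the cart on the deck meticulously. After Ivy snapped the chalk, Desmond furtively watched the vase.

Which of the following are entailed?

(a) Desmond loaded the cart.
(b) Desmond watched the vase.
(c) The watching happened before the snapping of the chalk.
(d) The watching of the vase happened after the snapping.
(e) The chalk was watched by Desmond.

(a) Not entailed — 'was loading' is progressive on an accomplishment; it does not entail the completed 'loaded'.
(b) Entailed — the original entails any weakening of itself; this just drops 'furtively'.
(c) Not entailed — the narrative places the snapping before the watching, not after.
(d) Entailed — the narrative places the snapping before the watching.
(e) Not entailed — Desmond watched the vase, not the chalk; the chalk belongs to the snapping event.

(b), (d)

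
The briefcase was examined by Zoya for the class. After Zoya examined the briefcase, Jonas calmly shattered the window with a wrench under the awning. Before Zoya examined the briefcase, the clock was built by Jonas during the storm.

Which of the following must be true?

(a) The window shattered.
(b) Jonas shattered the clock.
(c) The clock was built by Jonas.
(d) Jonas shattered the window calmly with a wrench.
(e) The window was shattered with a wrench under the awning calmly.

(a) Entailed — 'Jonas shattered the window' is causative; it entails the inchoative 'the window shattered'.
(b) Not entailed — Jonas shattered the window, not the clock; the clock belongs to the building event.
(c) Entailed — this follows by dropping conjuncts from the building event's description.
(d) Entailed — every conjunct here is already in the original shattering event.
(e) Entailed — this follows by dropping conjuncts from the shattering event's description.

(a), (c), (d), (e)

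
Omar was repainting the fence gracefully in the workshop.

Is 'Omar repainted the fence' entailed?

no

'was repainting' is progressive; for an accomplishment like 'repaint the fence', it doesn't entail completion.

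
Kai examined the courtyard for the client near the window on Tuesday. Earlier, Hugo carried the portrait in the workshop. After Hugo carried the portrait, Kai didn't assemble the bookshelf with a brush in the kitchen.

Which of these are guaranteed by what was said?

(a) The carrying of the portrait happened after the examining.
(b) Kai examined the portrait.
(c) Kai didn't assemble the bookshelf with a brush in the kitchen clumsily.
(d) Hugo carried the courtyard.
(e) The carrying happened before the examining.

(c), (e)

(a) Not entailed — the narrative places the carrying before the examining, not after.
(b) Not entailed — Kai examined the courtyard, not the portrait; the portrait belongs to the carrying event.
(c) Entailed — under negation, adding a further restriction is entailed: if no such assembling event occurred, none occurred clumsily either.
(d) Not entailed — Hugo carried the portrait, not the courtyard; the courtyard belongs to the examining event.
(e) Entailed — the narrative places the carrying before the examining.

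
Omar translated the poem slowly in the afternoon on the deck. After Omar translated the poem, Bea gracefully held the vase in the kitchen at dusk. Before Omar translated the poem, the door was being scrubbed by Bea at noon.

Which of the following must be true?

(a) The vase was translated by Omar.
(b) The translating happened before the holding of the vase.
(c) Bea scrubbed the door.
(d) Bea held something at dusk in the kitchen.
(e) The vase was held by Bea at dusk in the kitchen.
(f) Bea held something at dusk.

(a) Not entailed — Omar translated the poem, not the vase; the vase belongs to the holding event.
(b) Entailed — the narrative places the translating before the holding.
(c) Entailed — 'scrub' is an activity; 'was scrubbing' entails that some scrubbing happened, so 'scrubbed' holds.
(d) Entailed — every conjunct here is already in the original holding event.
(e) Entailed — dropping 'gracefully' leaves a sub-description the original still satisfies.
(f) Entailed — every conjunct here is already in the original holding event.

(b), (c), (d), (e), (f)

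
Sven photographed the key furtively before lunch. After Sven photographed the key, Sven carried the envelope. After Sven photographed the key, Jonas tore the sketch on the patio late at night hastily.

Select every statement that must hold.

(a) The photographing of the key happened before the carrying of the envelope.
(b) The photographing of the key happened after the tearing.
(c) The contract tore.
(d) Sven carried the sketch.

(a) Entailed — the narrative places the photographing before the carrying.
(b) Not entailed — the narrative places the photographing before the tearing, not after.
(c) Not entailed — the sketch is what tore, not the contract.
(d) Not entailed — Sven carried the envelope, not the sketch; the sketch belongs to the tearing event.

(a)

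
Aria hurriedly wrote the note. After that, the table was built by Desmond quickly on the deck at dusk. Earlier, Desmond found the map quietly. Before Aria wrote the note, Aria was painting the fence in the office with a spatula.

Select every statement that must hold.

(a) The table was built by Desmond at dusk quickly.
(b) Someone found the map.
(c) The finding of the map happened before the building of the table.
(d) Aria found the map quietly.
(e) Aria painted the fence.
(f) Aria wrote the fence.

(a) Entailed — this follows by dropping conjuncts from the building event's description.
(b) Entailed — every conjunct here is already in the original finding event.
(c) Entailed — the narrative places the finding before the building.
(d) Not entailed — the passage has Desmond finding the map, not Aria.
(e) Not entailed — 'was painting' is progressive on an accomplishment; it does not entail the completed 'painted'.
(f) Not entailed — Aria wrote the note, not the fence; the fence belongs to the painting event.

(a), (b), (c)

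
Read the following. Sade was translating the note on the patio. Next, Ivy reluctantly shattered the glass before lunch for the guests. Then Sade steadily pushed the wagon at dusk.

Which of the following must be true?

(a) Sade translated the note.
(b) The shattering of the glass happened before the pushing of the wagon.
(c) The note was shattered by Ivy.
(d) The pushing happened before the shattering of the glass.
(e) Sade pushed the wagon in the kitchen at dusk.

(a) Not entailed — 'was translating' is progressive on an accomplishment; it does not entail the completed 'translated'.
(b) Entailed — the narrative places the shattering before the pushing.
(c) Not entailed — Ivy shattered the glass, not the note; the note belongs to the translating event.
(d) Not entailed — the narrative places the shattering before the pushing, not after.
(e) Not entailed — 'in the kitchen' adds information not in the original event.

(b)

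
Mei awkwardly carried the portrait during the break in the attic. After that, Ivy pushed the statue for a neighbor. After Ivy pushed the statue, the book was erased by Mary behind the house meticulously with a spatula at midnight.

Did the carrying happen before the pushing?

yes

The narrative orders the carrying before the pushing.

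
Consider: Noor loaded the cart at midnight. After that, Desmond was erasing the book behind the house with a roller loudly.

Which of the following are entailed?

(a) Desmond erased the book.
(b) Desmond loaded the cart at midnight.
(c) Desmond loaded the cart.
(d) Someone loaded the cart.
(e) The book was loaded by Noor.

(a) Not entailed — 'was erasing' is progressive on an accomplishment; it does not entail the completed 'erased'.
(b) Not entailed — the passage has Noor loading the cart, not Desmond.
(c) Not entailed — the passage has Noor loading the cart, not Desmond.
(d) Entailed — every conjunct here is already in the original loading event.
(e) Not entailed — Noor loaded the cart, not the book; the book belongs to the erasing event.

(d)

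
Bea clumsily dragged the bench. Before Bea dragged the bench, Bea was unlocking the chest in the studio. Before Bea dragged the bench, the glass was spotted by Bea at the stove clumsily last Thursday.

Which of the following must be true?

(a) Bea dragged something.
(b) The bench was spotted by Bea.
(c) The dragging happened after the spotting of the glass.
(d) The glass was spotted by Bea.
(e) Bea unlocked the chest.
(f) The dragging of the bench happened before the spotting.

(a) Entailed — the original entails any weakening of itself; this just drops 'clumsily' and generalizes the patient.
(b) Not entailed — Bea spotted the glass, not the bench; the bench belongs to the dragging event.
(c) Entailed — the narrative places the spotting before the dragging.
(d) Entailed — every conjunct here is already in the original spotting event.
(e) Not entailed — 'was unlocking' is progressive on an accomplishment; it does not entail the completed 'unlocked'.
(f) Not entailed — the narrative places the spotting before the dragging, not after.

(a), (c), (d)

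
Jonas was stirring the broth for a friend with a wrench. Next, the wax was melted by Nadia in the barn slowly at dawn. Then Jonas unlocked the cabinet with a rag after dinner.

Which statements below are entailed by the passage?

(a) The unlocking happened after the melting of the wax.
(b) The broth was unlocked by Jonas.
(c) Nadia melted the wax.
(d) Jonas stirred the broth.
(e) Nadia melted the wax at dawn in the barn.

(a) Entailed — the narrative places the melting before the unlocking.
(b) Not entailed — Jonas unlocked the cabinet, not the broth; the broth belongs to the stirring event.
(c) Entailed — dropping 'in the barn', 'slowly', 'at dawn' leaves a sub-description the original still satisfies.
(d) Entailed — 'stir' is an activity; 'was stirring' entails that some stirring happened, so 'stirred' holds.
(e) Entailed — dropping 'slowly' leaves a sub-description the original still satisfies.

(a), (c), (d), (e)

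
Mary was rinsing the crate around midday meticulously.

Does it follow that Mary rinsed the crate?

yes

'rinse' is atelic; if Mary was rinsing the crate, then Mary rinsed the crate (for some time).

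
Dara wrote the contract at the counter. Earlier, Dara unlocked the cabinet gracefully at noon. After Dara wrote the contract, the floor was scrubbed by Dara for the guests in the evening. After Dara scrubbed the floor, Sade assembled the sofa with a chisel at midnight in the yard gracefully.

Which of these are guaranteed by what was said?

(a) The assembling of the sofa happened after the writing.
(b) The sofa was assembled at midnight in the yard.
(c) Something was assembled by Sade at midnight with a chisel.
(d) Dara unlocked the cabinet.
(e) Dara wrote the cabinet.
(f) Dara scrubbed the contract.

(a), (b), (c), (d)

(a) Entailed — the narrative places the writing before the assembling.
(b) Entailed — dropping 'with a chisel', 'gracefully' and generalizing the agent leaves a sub-description the original still satisfies.
(c) Entailed — dropping 'in the yard', 'gracefully' and generalizing the patient leaves a sub-description the original still satisfies.
(d) Entailed — the original entails any weakening of itself; this just drops 'gracefully', 'at noon'.
(e) Not entailed — Dara wrote the contract, not the cabinet; the cabinet belongs to the unlocking event.
(f) Not entailed — Dara scrubbed the floor, not the contract; the contract belongs to the writing event.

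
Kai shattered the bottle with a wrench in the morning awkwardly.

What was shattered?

'the bottle' marks the patient of the shattering event.

the bottle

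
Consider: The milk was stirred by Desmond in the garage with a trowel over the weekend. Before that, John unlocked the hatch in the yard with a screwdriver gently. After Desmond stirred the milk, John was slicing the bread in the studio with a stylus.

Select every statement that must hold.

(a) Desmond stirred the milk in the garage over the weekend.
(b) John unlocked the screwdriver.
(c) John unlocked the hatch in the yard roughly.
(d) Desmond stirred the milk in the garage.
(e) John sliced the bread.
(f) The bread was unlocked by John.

(a), (d)

(a) Entailed — the original entails any weakening of itself; this just drops 'with a trowel'.
(b) Not entailed — the screwdriver is the instrument, not what was unlocked.
(c) Not entailed — 'roughly' adds a manner not in (and inconsistent with) the original.
(d) Entailed — this follows by dropping conjuncts from the stirring event's description.
(e) Not entailed — 'was slicing' is progressive on an accomplishment; it does not entail the completed 'sliced'.
(f) Not entailed — John unlocked the hatch, not the bread; the bread belongs to the slicing event.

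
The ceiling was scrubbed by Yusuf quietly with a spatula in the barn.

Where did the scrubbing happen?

'in the barn' marks the location of the scrubbing event.

in the barn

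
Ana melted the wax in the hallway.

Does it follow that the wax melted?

yes

'Ana melted the wax' is the causative; it entails the inchoative 'the wax melted'.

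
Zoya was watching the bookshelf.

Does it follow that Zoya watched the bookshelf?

yes

'watch' is atelic; if Zoya was watching the bookshelf, then Zoya watched the bookshelf (for some time).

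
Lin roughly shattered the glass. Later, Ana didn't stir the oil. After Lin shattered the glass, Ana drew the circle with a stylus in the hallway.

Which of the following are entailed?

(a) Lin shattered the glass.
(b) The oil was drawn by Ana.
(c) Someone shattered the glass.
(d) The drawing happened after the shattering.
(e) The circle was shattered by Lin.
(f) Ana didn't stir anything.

(a) Entailed — this follows by dropping conjuncts from the shattering event's description.
(b) Not entailed — Ana drew the circle, not the oil; the oil belongs to the stirring event.
(c) Entailed — dropping 'roughly' and generalizing the agent leaves a sub-description the original still satisfies.
(d) Entailed — the narrative places the shattering before the drawing.
(e) Not entailed — Lin shattered the glass, not the circle; the circle belongs to the drawing event.
(f) Not entailed — the original only denies this specific event; Ana may have stirred something else.

(a), (c), (d)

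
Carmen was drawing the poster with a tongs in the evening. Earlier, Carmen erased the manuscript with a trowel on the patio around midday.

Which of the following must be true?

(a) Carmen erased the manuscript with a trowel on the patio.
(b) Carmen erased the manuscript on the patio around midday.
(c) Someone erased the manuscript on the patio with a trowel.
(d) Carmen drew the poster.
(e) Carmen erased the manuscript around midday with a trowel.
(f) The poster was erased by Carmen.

(a) Entailed — this follows by dropping conjuncts from the erasing event's description.
(b) Entailed — the original entails any weakening of itself; this just drops 'with a trowel'.
(c) Entailed — the original entails any weakening of itself; this just drops 'around midday' and generalizes the agent.
(d) Not entailed — 'was drawing' is progressive on an accomplishment; it does not entail the completed 'drew'.
(e) Entailed — dropping 'on the patio' leaves a sub-description the original still satisfies.
(f) Not entailed — Carmen erased the manuscript, not the poster; the poster belongs to the drawing event.

(a), (b), (c), (e)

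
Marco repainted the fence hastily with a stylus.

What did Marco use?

a stylus

'with a stylus' marks the instrument of the repainting event.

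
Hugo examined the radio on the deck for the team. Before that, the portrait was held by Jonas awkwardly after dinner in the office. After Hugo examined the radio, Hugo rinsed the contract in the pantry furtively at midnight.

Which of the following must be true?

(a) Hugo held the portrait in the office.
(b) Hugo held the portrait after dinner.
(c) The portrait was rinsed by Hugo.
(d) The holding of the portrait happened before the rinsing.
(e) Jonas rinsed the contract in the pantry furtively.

(d)

(a) Not entailed — the passage has Jonas holding the portrait, not Hugo.
(b) Not entailed — the passage has Jonas holding the portrait, not Hugo.
(c) Not entailed — Hugo rinsed the contract, not the portrait; the portrait belongs to the holding event.
(d) Entailed — the narrative places the holding before the rinsing.
(e) Not entailed — the passage has Hugo rinsing the contract, not Jonas.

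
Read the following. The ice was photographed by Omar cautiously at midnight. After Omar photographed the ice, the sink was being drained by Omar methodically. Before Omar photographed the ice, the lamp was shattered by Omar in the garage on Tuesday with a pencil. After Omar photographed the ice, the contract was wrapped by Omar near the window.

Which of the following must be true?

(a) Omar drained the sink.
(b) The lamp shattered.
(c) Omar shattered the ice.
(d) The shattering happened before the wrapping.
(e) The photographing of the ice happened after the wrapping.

(b), (d)

(a) Not entailed — 'was draining' is progressive on an accomplishment; it does not entail the completed 'drained'.
(b) Entailed — 'Omar shattered the lamp' is causative; it entails the inchoative 'the lamp shattered'.
(c) Not entailed — Omar shattered the lamp, not the ice; the ice belongs to the photographing event.
(d) Entailed — the narrative places the shattering before the wrapping.
(e) Not entailed — the narrative places the photographing before the wrapping, not after.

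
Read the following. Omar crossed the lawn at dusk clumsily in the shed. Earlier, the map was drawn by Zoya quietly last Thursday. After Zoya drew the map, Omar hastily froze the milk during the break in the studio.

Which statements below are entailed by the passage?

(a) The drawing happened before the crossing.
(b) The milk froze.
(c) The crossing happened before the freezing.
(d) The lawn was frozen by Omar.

(a), (b)

(a) Entailed — the narrative places the drawing before the crossing.
(b) Entailed — 'Omar froze the milk' is causative; it entails the inchoative 'the milk froze'.
(c) Not entailed — the narrative doesn't order the crossing relative to the freezing.
(d) Not entailed — Omar froze the milk, not the lawn; the lawn belongs to the crossing event.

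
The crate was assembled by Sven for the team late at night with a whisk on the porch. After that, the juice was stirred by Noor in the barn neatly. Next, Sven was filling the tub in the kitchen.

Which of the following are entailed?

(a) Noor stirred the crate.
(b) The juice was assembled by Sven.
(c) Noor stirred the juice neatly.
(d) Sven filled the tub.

(c)

(a) Not entailed — Noor stirred the juice, not the crate; the crate belongs to the assembling event.
(b) Not entailed — Sven assembled the crate, not the juice; the juice belongs to the stirring event.
(c) Entailed — every conjunct here is already in the original stirring event.
(d) Not entailed — 'was filling' is progressive on an accomplishment; it does not entail the completed 'filled'.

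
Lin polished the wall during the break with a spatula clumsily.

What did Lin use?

'with a spatula' marks the instrument of the polishing event.

a spatula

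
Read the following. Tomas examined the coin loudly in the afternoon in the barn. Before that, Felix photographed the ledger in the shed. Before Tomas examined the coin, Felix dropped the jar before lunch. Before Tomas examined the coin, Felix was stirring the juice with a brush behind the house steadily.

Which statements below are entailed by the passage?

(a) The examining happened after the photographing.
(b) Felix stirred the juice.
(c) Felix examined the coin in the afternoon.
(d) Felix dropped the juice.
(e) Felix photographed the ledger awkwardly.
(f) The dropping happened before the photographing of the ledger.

(a), (b)

(a) Entailed — the narrative places the photographing before the examining.
(b) Entailed — 'stir' is an activity; 'was stirring' entails that some stirring happened, so 'stirred' holds.
(c) Not entailed — the passage has Tomas examining the coin, not Felix.
(d) Not entailed — Felix dropped the jar, not the juice; the juice belongs to the stirring event.
(e) Not entailed — 'awkwardly' adds information not in the original event.
(f) Not entailed — the narrative doesn't order the dropping relative to the photographing.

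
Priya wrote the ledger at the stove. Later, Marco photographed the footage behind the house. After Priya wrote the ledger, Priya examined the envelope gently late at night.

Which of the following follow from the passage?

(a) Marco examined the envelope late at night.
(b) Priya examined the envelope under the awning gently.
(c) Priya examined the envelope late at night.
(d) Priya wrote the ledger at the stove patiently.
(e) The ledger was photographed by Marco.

(a) Not entailed — the passage has Priya examining the envelope, not Marco.
(b) Not entailed — 'under the awning' adds information not in the original event.
(c) Entailed — this follows by dropping conjuncts from the examining event's description.
(d) Not entailed — 'patiently' adds information not in the original event.
(e) Not entailed — Marco photographed the footage, not the ledger; the ledger belongs to the writing event.

(c)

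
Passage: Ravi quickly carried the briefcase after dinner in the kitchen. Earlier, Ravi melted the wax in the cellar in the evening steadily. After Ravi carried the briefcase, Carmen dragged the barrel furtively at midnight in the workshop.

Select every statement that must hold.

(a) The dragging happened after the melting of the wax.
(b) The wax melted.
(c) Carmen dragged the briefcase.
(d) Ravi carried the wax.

(a) Entailed — the narrative places the melting before the dragging.
(b) Entailed — 'Ravi melted the wax' is causative; it entails the inchoative 'the wax melted'.
(c) Not entailed — Carmen dragged the barrel, not the briefcase; the briefcase belongs to the carrying event.
(d) Not entailed — Ravi carried the briefcase, not the wax; the wax belongs to the melting event.

(a), (b)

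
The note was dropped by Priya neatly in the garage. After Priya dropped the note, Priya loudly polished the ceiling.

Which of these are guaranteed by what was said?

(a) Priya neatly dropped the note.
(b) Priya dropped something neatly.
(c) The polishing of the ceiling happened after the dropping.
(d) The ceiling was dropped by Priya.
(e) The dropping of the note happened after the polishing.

(a), (b), (c)

(a) Entailed — dropping 'in the garage' leaves a sub-description the original still satisfies.
(b) Entailed — the original entails any weakening of itself; this just drops 'in the garage' and generalizes the patient.
(c) Entailed — the narrative places the dropping before the polishing.
(d) Not entailed — Priya dropped the note, not the ceiling; the ceiling belongs to the polishing event.
(e) Not entailed — the narrative places the dropping before the polishing, not after.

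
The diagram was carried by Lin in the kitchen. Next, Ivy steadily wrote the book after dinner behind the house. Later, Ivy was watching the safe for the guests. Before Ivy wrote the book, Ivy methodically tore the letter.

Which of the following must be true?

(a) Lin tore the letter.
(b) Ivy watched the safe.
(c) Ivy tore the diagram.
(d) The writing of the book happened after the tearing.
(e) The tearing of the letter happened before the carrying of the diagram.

(b), (d)

(a) Not entailed — the passage has Ivy tearing the letter, not Lin.
(b) Entailed — 'watch' is an activity; 'was watching' entails that some watching happened, so 'watched' holds.
(c) Not entailed — Ivy tore the letter, not the diagram; the diagram belongs to the carrying event.
(d) Entailed — the narrative places the tearing before the writing.
(e) Not entailed — the narrative doesn't order the tearing relative to the carrying.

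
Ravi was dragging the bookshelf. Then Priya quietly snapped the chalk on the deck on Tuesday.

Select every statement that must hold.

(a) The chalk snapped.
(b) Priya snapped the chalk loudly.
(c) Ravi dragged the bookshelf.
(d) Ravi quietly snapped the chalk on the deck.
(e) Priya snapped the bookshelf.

(a) Entailed — 'Priya snapped the chalk' is causative; it entails the inchoative 'the chalk snapped'.
(b) Not entailed — 'loudly' adds a manner not in (and inconsistent with) the original.
(c) Entailed — 'drag' is an activity; 'was dragging' entails that some dragging happened, so 'dragged' holds.
(d) Not entailed — the passage has Priya snapping the chalk, not Ravi.
(e) Not entailed — Priya snapped the chalk, not the bookshelf; the bookshelf belongs to the dragging event.

(a), (c)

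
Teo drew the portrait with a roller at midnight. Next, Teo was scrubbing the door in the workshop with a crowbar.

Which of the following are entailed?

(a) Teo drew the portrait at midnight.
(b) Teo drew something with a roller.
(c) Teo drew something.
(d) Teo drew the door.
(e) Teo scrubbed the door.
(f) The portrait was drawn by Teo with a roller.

(a) Entailed — every conjunct here is already in the original drawing event.
(b) Entailed — every conjunct here is already in the original drawing event.
(c) Entailed — dropping 'with a roller', 'at midnight' and generalizing the patient leaves a sub-description the original still satisfies.
(d) Not entailed — Teo drew the portrait, not the door; the door belongs to the scrubbing event.
(e) Entailed — 'scrub' is an activity; 'was scrubbing' entails that some scrubbing happened, so 'scrubbed' holds.
(f) Entailed — the original entails any weakening of itself; this just drops 'at midnight'.

(a), (b), (c), (e), (f)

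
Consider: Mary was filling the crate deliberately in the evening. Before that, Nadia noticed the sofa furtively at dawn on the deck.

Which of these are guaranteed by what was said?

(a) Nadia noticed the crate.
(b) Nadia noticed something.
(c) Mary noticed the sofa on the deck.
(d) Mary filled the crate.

(a) Not entailed — Nadia noticed the sofa, not the crate; the crate belongs to the filling event.
(b) Entailed — every conjunct here is already in the original noticing event.
(c) Not entailed — the passage has Nadia noticing the sofa, not Mary.
(d) Not entailed — 'was filling' is progressive on an accomplishment; it does not entail the completed 'filled'.

(b)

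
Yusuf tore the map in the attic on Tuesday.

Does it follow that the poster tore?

Nothing is said about any poster; only the map is affected.

no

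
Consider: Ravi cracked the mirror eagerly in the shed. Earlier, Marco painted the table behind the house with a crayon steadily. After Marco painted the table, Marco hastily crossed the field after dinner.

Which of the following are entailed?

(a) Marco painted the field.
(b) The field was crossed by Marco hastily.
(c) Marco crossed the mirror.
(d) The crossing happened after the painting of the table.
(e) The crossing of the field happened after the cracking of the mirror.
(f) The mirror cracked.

(b), (d), (f)

(a) Not entailed — Marco painted the table, not the field; the field belongs to the crossing event.
(b) Entailed — the original entails any weakening of itself; this just drops 'after dinner'.
(c) Not entailed — Marco crossed the field, not the mirror; the mirror belongs to the cracking event.
(d) Entailed — the narrative places the painting before the crossing.
(e) Not entailed — the narrative doesn't order the cracking relative to the crossing.
(f) Entailed — 'Ravi cracked the mirror' is causative; it entails the inchoative 'the mirror cracked'.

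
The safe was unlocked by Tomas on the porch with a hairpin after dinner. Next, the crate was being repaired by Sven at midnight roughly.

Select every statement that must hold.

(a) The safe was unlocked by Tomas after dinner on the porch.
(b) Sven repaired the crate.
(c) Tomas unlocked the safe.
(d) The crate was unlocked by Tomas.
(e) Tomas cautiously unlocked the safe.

(a), (c)

(a) Entailed — dropping 'with a hairpin' leaves a sub-description the original still satisfies.
(b) Not entailed — 'was repairing' is progressive on an accomplishment; it does not entail the completed 'repaired'.
(c) Entailed — every conjunct here is already in the original unlocking event.
(d) Not entailed — Tomas unlocked the safe, not the crate; the crate belongs to the repairing event.
(e) Not entailed — 'cautiously' adds information not in the original event.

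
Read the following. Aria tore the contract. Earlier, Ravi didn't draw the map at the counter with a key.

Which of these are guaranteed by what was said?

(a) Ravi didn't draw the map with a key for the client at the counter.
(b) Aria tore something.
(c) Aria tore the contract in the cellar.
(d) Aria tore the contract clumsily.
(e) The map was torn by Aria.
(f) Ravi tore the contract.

(a) Entailed — under negation, adding a further restriction is entailed: if no such drawing event occurred, none occurred for the client either.
(b) Entailed — generalizing the patient leaves a sub-description the original still satisfies.
(c) Not entailed — 'in the cellar' adds information not in the original event.
(d) Not entailed — 'clumsily' adds information not in the original event.
(e) Not entailed — Aria tore the contract, not the map; the map belongs to the drawing event.
(f) Not entailed — the passage has Aria tearing the contract, not Ravi.

(a), (b)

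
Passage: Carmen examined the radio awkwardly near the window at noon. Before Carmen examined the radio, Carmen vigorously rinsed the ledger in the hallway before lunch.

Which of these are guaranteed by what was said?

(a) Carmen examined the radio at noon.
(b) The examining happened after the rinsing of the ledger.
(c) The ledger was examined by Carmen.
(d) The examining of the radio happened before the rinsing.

(a) Entailed — this follows by dropping conjuncts from the examining event's description.
(b) Entailed — the narrative places the rinsing before the examining.
(c) Not entailed — Carmen examined the radio, not the ledger; the ledger belongs to the rinsing event.
(d) Not entailed — the narrative places the rinsing before the examining, not after.

(a), (b)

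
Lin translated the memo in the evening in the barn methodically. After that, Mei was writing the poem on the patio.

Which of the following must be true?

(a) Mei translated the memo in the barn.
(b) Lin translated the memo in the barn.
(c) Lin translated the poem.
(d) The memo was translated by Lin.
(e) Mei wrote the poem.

(a) Not entailed — the passage has Lin translating the memo, not Mei.
(b) Entailed — dropping 'methodically', 'in the evening' leaves a sub-description the original still satisfies.
(c) Not entailed — Lin translated the memo, not the poem; the poem belongs to the writing event.
(d) Entailed — this follows by dropping conjuncts from the translating event's description.
(e) Not entailed — 'was writing' is progressive on an accomplishment; it does not entail the completed 'wrote'.

(b), (d)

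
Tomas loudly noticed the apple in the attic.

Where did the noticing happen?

in the attic

'in the attic' marks the location of the noticing event.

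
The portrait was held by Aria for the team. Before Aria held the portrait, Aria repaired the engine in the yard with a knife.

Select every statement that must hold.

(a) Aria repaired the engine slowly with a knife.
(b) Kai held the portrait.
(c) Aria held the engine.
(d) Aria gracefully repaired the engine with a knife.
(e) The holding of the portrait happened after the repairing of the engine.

(e)

(a) Not entailed — 'slowly' adds information not in the original event.
(b) Not entailed — the passage has Aria holding the portrait, not Kai.
(c) Not entailed — Aria held the portrait, not the engine; the engine belongs to the repairing event.
(d) Not entailed — 'gracefully' adds information not in the original event.
(e) Entailed — the narrative places the repairing before the holding.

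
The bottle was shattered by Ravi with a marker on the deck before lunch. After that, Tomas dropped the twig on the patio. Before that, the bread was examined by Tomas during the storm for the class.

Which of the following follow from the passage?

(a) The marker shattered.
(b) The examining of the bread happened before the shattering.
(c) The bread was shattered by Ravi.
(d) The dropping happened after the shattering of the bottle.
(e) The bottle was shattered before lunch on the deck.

(a) Not entailed — the bottle is what shattered, not the marker.
(b) Not entailed — the narrative doesn't order the examining relative to the shattering.
(c) Not entailed — Ravi shattered the bottle, not the bread; the bread belongs to the examining event.
(d) Entailed — the narrative places the shattering before the dropping.
(e) Entailed — every conjunct here is already in the original shattering event.

(d), (e)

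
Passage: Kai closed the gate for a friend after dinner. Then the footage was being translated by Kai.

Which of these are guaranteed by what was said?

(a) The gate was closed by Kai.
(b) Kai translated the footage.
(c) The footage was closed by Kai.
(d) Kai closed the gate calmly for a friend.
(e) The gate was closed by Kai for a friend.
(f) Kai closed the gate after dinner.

(a), (e), (f)

(a) Entailed — every conjunct here is already in the original closing event.
(b) Not entailed — 'was translating' is progressive on an accomplishment; it does not entail the completed 'translated'.
(c) Not entailed — Kai closed the gate, not the footage; the footage belongs to the translating event.
(d) Not entailed — 'calmly' adds information not in the original event.
(e) Entailed — dropping 'after dinner' leaves a sub-description the original still satisfies.
(f) Entailed — this follows by dropping conjuncts from the closing event's description.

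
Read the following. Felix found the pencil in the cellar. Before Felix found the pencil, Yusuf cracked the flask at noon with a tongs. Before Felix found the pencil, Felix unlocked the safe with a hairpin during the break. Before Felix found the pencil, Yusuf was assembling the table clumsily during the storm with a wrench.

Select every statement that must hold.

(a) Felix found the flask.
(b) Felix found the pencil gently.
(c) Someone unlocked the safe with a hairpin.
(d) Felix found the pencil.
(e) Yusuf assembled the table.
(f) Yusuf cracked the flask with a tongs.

(a) Not entailed — Felix found the pencil, not the flask; the flask belongs to the cracking event.
(b) Not entailed — 'gently' adds information not in the original event.
(c) Entailed — dropping 'during the break' and generalizing the agent leaves a sub-description the original still satisfies.
(d) Entailed — this follows by dropping conjuncts from the finding event's description.
(e) Not entailed — 'was assembling' is progressive on an accomplishment; it does not entail the completed 'assembled'.
(f) Entailed — every conjunct here is already in the original cracking event.

(c), (d), (f)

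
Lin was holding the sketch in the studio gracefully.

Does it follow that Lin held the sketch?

'hold' is atelic; if Lin was holding the sketch, then Lin held the sketch (for some time).

yes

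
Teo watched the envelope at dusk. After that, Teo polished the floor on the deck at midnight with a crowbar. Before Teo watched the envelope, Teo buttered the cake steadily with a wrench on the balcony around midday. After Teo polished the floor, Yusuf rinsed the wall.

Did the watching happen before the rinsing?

yes

The narrative orders the watching before the rinsing.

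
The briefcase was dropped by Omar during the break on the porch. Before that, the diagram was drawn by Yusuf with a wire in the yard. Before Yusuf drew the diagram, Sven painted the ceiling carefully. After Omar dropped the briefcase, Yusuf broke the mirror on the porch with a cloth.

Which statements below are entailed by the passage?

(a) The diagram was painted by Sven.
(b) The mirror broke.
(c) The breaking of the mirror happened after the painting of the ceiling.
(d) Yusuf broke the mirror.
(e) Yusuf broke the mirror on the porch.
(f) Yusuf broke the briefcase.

(a) Not entailed — Sven painted the ceiling, not the diagram; the diagram belongs to the drawing event.
(b) Entailed — 'Yusuf broke the mirror' is causative; it entails the inchoative 'the mirror broke'.
(c) Entailed — the narrative places the painting before the breaking.
(d) Entailed — this follows by dropping conjuncts from the breaking event's description.
(e) Entailed — dropping 'with a cloth' leaves a sub-description the original still satisfies.
(f) Not entailed — Yusuf broke the mirror, not the briefcase; the briefcase belongs to the dropping event.

(b), (c), (d), (e)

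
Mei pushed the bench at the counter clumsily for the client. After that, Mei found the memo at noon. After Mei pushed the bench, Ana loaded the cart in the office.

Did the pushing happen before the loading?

yes

The narrative orders the pushing before the loading.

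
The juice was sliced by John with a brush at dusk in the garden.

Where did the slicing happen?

in the garden

'in the garden' marks the location of the slicing event.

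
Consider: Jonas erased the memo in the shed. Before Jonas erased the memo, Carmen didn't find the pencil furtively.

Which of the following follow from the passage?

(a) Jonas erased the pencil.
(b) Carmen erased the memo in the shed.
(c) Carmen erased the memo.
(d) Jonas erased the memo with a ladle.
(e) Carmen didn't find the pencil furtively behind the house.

(a) Not entailed — Jonas erased the memo, not the pencil; the pencil belongs to the finding event.
(b) Not entailed — the passage has Jonas erasing the memo, not Carmen.
(c) Not entailed — the passage has Jonas erasing the memo, not Carmen.
(d) Not entailed — 'with a ladle' adds information not in the original event.
(e) Entailed — under negation, adding a further restriction is entailed: if no such finding event occurred, none occurred behind the house either.

(e)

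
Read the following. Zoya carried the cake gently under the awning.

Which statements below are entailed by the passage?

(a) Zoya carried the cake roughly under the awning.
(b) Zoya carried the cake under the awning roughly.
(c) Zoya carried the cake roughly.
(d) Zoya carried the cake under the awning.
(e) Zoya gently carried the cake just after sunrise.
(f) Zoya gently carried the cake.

(d), (f)

(a) Not entailed — 'roughly' adds a manner not in (and inconsistent with) the original.
(b) Not entailed — 'roughly' adds a manner not in (and inconsistent with) the original.
(c) Not entailed — 'roughly' adds a manner not in (and inconsistent with) the original.
(d) Entailed — dropping 'gently' leaves a sub-description the original still satisfies.
(e) Not entailed — 'just after sunrise' adds information not in the original event.
(f) Entailed — the original entails any weakening of itself; this just drops 'under the awning'.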